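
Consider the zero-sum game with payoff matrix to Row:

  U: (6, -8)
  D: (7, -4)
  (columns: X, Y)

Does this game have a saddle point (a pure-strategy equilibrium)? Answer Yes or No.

Yes

Row minima: U → -8, D → -4; maximin = -4.
Column maxima: X → 7, Y → -4; minimax = -4.
maximin = minimax = -4, so a saddle point exists.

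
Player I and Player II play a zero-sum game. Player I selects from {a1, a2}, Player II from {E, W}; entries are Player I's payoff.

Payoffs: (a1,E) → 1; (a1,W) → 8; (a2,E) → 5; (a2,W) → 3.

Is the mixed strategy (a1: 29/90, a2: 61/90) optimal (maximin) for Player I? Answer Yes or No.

Against E this mix gives (29/90)·1 + (61/90)·5 = 167/45.
Against W this mix gives (29/90)·8 + (61/90)·3 = 83/18.
Player II will play E, holding Player I to 167/45. Shifting weight toward the row that does better against E would raise this floor (the equalizing mix achieves 37/9 against both E and W), so the proposed strategy is not optimal.

No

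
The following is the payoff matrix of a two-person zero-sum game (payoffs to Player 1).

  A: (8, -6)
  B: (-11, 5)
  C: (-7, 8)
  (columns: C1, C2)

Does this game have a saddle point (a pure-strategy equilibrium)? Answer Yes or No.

Row minima: A → -6, B → -11, C → -7; maximin = -6.
Column maxima: C1 → 8, C2 → 8; minimax = 8.
-6 ≠ 8, so no pure-strategy equilibrium exists.

No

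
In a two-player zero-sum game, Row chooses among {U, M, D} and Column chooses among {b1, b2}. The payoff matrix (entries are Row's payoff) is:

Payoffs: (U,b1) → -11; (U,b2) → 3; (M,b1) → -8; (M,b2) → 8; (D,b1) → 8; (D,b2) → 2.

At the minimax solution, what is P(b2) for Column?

8/11

Row minima: U → -11, M → -8, D → 2; maximin = 2.
Column maxima: b1 → 8, b2 → 8; minimax = 8.
2 ≠ 8, so there is no saddle point; optimal play is mixed.
U is strictly dominated by M, so Row never plays it.
On the remaining 2×2 (M, D vs b1, b2):
Let Row play M with probability p. Expected payoff against b1: (-8)p + 8(1−p) = −16p + 8; against b2: 8p + 2(1−p) = 6p + 2.
Setting these equal: −16p + 8 = 6p + 2 ⇒ −22p = -6 ⇒ p = 3/11, and the value is (-16)·(3/11) + 8 = 40/11.
For Column: with q = P(b1), equating M's and D's payoffs gives −16q + 8 = 6q + 2 ⇒ q = 3/11.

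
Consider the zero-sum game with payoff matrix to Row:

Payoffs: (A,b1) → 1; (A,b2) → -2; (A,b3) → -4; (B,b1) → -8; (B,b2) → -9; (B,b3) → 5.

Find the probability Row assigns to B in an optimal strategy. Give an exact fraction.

Row minima: A → -4, B → -9; maximin = -4.
Column maxima: b1 → 1, b2 → -2, b3 → 5; minimax = -2.
-4 ≠ -2, so there is no saddle point; optimal play is mixed.
b1 is strictly dominated by b2 (it gives Row strictly more in every row), so Column never plays it.
On the remaining 2×2 (A, B vs b2, b3):
Let Row play A with probability p. Expected payoff against b2: (-2)p + (-9)(1−p) = 7p − 9; against b3: (-4)p + 5(1−p) = −9p + 5.
Setting these equal: 7p − 9 = −9p + 5 ⇒ 16p = 14 ⇒ p = 7/8, and the value is (7)·(7/8) − 9 = -23/8.
For Column: with q = P(b2), equating A's and B's payoffs gives 2q − 4 = −14q + 5 ⇒ q = 9/16.

1/8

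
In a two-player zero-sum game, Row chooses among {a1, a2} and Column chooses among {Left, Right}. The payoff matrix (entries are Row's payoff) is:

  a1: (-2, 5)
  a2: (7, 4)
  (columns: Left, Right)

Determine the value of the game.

43/10

Row minima: a1 → -2, a2 → 4; maximin = 4.
Column maxima: Left → 7, Right → 5; minimax = 5.
4 ≠ 5, so there is no saddle point; optimal play is mixed.
Let Row play a1 with probability p. Expected payoff against Left: (-2)p + 7(1−p) = −9p + 7; against Right: 5p + 4(1−p) = p + 4.
Setting these equal: −9p + 7 = p + 4 ⇒ −10p = -3 ⇒ p = 3/10, and the value is (-9)·(3/10) + 7 = 43/10.
For Column: with q = P(Left), equating a1's and a2's payoffs gives −7q + 5 = 3q + 4 ⇒ q = 1/10.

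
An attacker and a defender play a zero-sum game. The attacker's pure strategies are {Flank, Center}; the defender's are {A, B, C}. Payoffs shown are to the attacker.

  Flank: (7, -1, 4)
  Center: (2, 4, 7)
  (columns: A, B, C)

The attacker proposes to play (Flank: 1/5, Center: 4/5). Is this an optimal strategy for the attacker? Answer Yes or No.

Against A this mix gives (1/5)·7 + (4/5)·2 = 3.
Against B this mix gives (1/5)·(-1) + (4/5)·4 = 3.
Against C this mix gives (1/5)·4 + (4/5)·7 = 32/5.
All of the defender's active replies (A, B) yield 3, and no column does worse for the attacker. The mix makes the defender indifferent and guarantees 3, so it is optimal.

Yes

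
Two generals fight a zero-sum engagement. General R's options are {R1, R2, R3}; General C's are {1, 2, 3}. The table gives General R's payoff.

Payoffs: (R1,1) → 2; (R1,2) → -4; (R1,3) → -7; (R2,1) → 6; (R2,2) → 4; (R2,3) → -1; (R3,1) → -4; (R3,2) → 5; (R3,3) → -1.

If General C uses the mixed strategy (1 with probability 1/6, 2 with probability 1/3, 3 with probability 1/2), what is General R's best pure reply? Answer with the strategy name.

Expected payoff of R1: (1/6)·2 + (1/3)·(-4) + (1/2)·(-7) = -9/2.
Expected payoff of R2: (1/6)·6 + (1/3)·4 + (1/2)·(-1) = 11/6.
Expected payoff of R3: (1/6)·(-4) + (1/3)·5 + (1/2)·(-1) = 1/2.
The largest is 11/6, so General R's best response is R2.

R2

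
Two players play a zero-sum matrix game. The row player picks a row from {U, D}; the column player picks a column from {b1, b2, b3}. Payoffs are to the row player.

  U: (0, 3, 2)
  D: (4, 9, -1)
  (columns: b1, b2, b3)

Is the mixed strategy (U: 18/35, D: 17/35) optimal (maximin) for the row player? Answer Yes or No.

No

Against b1 this mix gives (18/35)·0 + (17/35)·4 = 68/35.
Against b2 this mix gives (18/35)·3 + (17/35)·9 = 207/35.
Against b3 this mix gives (18/35)·2 + (17/35)·(-1) = 19/35.
The column player will play b3, holding the row player to 19/35. Shifting weight toward the row that does better against b3 would raise this floor (the equalizing mix achieves 8/7 against both b3 and b1), so the proposed strategy is not optimal.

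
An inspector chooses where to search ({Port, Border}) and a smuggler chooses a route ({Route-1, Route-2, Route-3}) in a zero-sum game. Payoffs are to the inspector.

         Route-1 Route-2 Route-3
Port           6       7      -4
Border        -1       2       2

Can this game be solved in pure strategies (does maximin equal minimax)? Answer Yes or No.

Row minima: Port → -4, Border → -1; maximin = -1.
Column maxima: Route-1 → 6, Route-2 → 7, Route-3 → 2; minimax = 2.
-1 ≠ 2, so no pure-strategy equilibrium exists.

No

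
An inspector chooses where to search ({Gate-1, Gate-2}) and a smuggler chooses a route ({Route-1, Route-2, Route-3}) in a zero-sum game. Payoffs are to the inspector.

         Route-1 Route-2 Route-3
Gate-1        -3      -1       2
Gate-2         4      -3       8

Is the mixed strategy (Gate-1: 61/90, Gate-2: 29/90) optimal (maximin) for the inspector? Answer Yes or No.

No

Against Route-1 this mix gives (61/90)·(-3) + (29/90)·4 = -67/90.
Against Route-2 this mix gives (61/90)·(-1) + (29/90)·(-3) = -74/45.
Against Route-3 this mix gives (61/90)·2 + (29/90)·8 = 59/15.
The smuggler will play Route-2, holding the inspector to -74/45. Shifting weight toward the row that does better against Route-2 would raise this floor (the equalizing mix achieves -13/9 against both Route-2 and Route-1), so the proposed strategy is not optimal.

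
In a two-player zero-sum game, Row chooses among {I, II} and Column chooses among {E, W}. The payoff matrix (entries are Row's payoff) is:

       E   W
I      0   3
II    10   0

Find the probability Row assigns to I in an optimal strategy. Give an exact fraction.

Row minima: I → 0, II → 0; maximin = 0.
Column maxima: E → 10, W → 3; minimax = 3.
0 ≠ 3, so there is no saddle point; optimal play is mixed.
Let Row play I with probability p. Expected payoff against E: 0p + 10(1−p) = −10p + 10; against W: 3p + 0(1−p) = 3p.
Setting these equal: −10p + 10 = 3p ⇒ −13p = -10 ⇒ p = 10/13, and the value is (-10)·(10/13) + 10 = 30/13.
For Column: with q = P(E), equating I's and II's payoffs gives −3q + 3 = 10q ⇒ q = 3/13.

10/13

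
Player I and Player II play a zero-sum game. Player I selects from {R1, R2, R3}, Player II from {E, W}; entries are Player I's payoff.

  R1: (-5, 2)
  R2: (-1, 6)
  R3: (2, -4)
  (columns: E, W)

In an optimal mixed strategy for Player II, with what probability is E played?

10/13

Row minima: R1 → -5, R2 → -1, R3 → -4; maximin = -1.
Column maxima: E → 2, W → 6; minimax = 2.
-1 ≠ 2, so there is no saddle point; optimal play is mixed.
R1 is strictly dominated by R2, so Player I never plays it.
On the remaining 2×2 (R2, R3 vs E, W):
Let Player I play R2 with probability p. Expected payoff against E: (-1)p + 2(1−p) = −3p + 2; against W: 6p + (-4)(1−p) = 10p − 4.
Setting these equal: −3p + 2 = 10p − 4 ⇒ −13p = -6 ⇒ p = 6/13, and the value is (-3)·(6/13) + 2 = 8/13.
For Player II: with q = P(E), equating R2's and R3's payoffs gives −7q + 6 = 6q − 4 ⇒ q = 10/13.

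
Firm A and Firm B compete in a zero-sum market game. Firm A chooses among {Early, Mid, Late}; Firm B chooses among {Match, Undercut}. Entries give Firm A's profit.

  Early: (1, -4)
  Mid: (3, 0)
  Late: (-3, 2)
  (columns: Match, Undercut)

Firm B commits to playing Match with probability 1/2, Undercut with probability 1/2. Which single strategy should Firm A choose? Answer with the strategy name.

Expected payoff of Early: (1/2)·1 + (1/2)·(-4) = -3/2.
Expected payoff of Mid: (1/2)·3 + (1/2)·0 = 3/2.
Expected payoff of Late: (1/2)·(-3) + (1/2)·2 = -1/2.
The largest is 3/2, so Firm A's best response is Mid.

Mid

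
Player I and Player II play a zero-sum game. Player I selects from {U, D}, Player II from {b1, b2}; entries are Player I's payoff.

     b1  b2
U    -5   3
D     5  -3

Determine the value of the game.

Row minima: U → -5, D → -3; maximin = -3.
Column maxima: b1 → 5, b2 → 3; minimax = 3.
-3 ≠ 3, so there is no saddle point; optimal play is mixed.
Let Player I play U with probability p. Expected payoff against b1: (-5)p + 5(1−p) = −10p + 5; against b2: 3p + (-3)(1−p) = 6p − 3.
Setting these equal: −10p + 5 = 6p − 3 ⇒ −16p = -8 ⇒ p = 1/2, and the value is (-10)·(1/2) + 5 = 0.
For Player II: with q = P(b1), equating U's and D's payoffs gives −8q + 3 = 8q − 3 ⇒ q = 3/8.

0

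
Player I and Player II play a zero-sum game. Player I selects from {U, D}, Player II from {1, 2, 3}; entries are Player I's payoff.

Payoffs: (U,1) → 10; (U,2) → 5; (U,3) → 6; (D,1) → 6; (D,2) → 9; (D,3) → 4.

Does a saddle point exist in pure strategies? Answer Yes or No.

Row minima: U → 5, D → 4; maximin = 5.
Column maxima: 1 → 10, 2 → 9, 3 → 6; minimax = 6.
5 ≠ 6, so no pure-strategy equilibrium exists.

No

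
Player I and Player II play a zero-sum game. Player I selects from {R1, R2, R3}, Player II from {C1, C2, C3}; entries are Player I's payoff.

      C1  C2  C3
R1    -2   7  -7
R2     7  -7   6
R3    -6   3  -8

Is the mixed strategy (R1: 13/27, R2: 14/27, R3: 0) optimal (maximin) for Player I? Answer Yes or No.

Yes

Against C1 this mix gives (13/27)·(-2) + (14/27)·7 = 8/3.
Against C2 this mix gives (13/27)·7 + (14/27)·(-7) = -7/27.
Against C3 this mix gives (13/27)·(-7) + (14/27)·6 = -7/27.
All of Player II's active replies (C2, C3) yield -7/27, and no column does worse for Player I. The mix makes Player II indifferent and guarantees -7/27, so it is optimal.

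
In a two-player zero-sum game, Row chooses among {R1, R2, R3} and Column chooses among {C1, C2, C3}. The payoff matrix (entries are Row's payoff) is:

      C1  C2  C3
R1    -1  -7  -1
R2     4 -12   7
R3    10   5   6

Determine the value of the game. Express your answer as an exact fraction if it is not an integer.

Row minima: R1 → -7, R2 → -12, R3 → 5; maximin = 5.
Column maxima: C1 → 10, C2 → 5, C3 → 7; minimax = 5.
Since maximin = minimax = 5, there is a saddle point and the value is 5.

5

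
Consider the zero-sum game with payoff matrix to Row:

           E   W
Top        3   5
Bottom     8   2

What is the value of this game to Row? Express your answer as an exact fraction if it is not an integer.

Row minima: Top → 3, Bottom → 2; maximin = 3.
Column maxima: E → 8, W → 5; minimax = 5.
3 ≠ 5, so there is no saddle point; optimal play is mixed.
Let Row play Top with probability p. Expected payoff against E: 3p + 8(1−p) = −5p + 8; against W: 5p + 2(1−p) = 3p + 2.
Setting these equal: −5p + 8 = 3p + 2 ⇒ −8p = -6 ⇒ p = 3/4, and the value is (-5)·(3/4) + 8 = 17/4.
For Column: with q = P(E), equating Top's and Bottom's payoffs gives −2q + 5 = 6q + 2 ⇒ q = 3/8.

17/4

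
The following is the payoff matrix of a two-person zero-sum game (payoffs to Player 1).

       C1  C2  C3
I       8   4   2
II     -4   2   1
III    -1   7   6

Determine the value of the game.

Row minima: I → 2, II → -4, III → -1; maximin = 2.
Column maxima: C1 → 8, C2 → 7, C3 → 6; minimax = 6.
2 ≠ 6, so there is no saddle point; optimal play is mixed.
II is strictly dominated by I, so Player 1 never plays it.
C2 is strictly dominated by C3 (it gives Player 1 strictly more in every row), so Player 2 never plays it.
On the remaining 2×2 (I, III vs C1, C3):
Let Player 1 play I with probability p. Expected payoff against C1: 8p + (-1)(1−p) = 9p − 1; against C3: 2p + 6(1−p) = −4p + 6.
Setting these equal: 9p − 1 = −4p + 6 ⇒ 13p = 7 ⇒ p = 7/13, and the value is (9)·(7/13) − 1 = 50/13.
For Player 2: with q = P(C1), equating I's and III's payoffs gives 6q + 2 = −7q + 6 ⇒ q = 4/13.

50/13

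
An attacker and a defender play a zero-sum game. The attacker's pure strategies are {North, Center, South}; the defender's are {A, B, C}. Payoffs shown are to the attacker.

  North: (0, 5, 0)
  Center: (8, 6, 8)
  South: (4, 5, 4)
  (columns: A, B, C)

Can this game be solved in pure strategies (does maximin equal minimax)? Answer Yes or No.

Row minima: North → 0, Center → 6, South → 4; maximin = 6.
Column maxima: A → 8, B → 6, C → 8; minimax = 6.
maximin = minimax = 6, so a saddle point exists.

Yes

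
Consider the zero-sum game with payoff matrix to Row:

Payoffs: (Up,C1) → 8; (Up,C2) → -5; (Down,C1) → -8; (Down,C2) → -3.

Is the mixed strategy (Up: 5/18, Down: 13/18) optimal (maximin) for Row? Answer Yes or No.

Yes

Against C1 this mix gives (5/18)·8 + (13/18)·(-8) = -32/9.
Against C2 this mix gives (5/18)·(-5) + (13/18)·(-3) = -32/9.
All of Column's active replies (C1, C2) yield -32/9, and no column does worse for Row. The mix makes Column indifferent and guarantees -32/9, so it is optimal.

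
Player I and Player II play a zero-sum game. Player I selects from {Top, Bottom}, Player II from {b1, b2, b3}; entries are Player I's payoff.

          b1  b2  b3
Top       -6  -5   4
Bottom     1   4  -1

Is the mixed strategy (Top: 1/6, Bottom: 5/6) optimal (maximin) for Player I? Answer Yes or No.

Against b1 this mix gives (1/6)·(-6) + (5/6)·1 = -1/6.
Against b2 this mix gives (1/6)·(-5) + (5/6)·4 = 5/2.
Against b3 this mix gives (1/6)·4 + (5/6)·(-1) = -1/6.
All of Player II's active replies (b1, b3) yield -1/6, and no column does worse for Player I. The mix makes Player II indifferent and guarantees -1/6, so it is optimal.

Yes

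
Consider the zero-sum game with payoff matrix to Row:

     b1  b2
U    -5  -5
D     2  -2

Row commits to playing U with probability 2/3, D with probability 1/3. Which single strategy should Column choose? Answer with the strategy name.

b2

If Column plays b1, Row's expected payoff is (2/3)·(-5) + (1/3)·2 = -8/3.
If Column plays b2, Row's expected payoff is (2/3)·(-5) + (1/3)·(-2) = -4.
Column minimizes Row's payoff; the smallest is -4, so the best response is b2.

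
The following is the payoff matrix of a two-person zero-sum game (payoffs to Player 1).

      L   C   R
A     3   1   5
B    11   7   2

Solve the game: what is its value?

Row minima: A → 1, B → 2; maximin = 2.
Column maxima: L → 11, C → 7, R → 5; minimax = 5.
2 ≠ 5, so there is no saddle point; optimal play is mixed.
L is strictly dominated by C (it gives Player 1 strictly more in every row), so Player 2 never plays it.
On the remaining 2×2 (A, B vs C, R):
Let Player 1 play A with probability p. Expected payoff against C: 1p + 7(1−p) = −6p + 7; against R: 5p + 2(1−p) = 3p + 2.
Setting these equal: −6p + 7 = 3p + 2 ⇒ −9p = -5 ⇒ p = 5/9, and the value is (-6)·(5/9) + 7 = 11/3.
For Player 2: with q = P(C), equating A's and B's payoffs gives −4q + 5 = 5q + 2 ⇒ q = 1/3.

11/3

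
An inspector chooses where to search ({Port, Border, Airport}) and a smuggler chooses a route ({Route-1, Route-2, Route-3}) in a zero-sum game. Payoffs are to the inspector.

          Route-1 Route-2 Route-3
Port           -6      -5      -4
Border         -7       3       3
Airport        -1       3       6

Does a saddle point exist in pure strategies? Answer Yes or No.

Yes

Row minima: Port → -6, Border → -7, Airport → -1; maximin = -1.
Column maxima: Route-1 → -1, Route-2 → 3, Route-3 → 6; minimax = -1.
maximin = minimax = -1, so a saddle point exists.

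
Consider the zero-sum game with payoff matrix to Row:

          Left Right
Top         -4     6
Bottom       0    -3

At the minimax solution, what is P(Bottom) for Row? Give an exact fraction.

10/13

Row minima: Top → -4, Bottom → -3; maximin = -3.
Column maxima: Left → 0, Right → 6; minimax = 0.
-3 ≠ 0, so there is no saddle point; optimal play is mixed.
Let Row play Top with probability p. Expected payoff against Left: (-4)p + 0(1−p) = −4p; against Right: 6p + (-3)(1−p) = 9p − 3.
Setting these equal: −4p = 9p − 3 ⇒ −13p = -3 ⇒ p = 3/13, and the value is (-4)·(3/13) = -12/13.
For Column: with q = P(Left), equating Top's and Bottom's payoffs gives −10q + 6 = 3q − 3 ⇒ q = 9/13.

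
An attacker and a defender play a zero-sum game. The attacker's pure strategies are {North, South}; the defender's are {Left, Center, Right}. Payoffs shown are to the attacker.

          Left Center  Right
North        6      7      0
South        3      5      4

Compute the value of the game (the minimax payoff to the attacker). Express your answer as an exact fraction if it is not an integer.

Row minima: North → 0, South → 3; maximin = 3.
Column maxima: Left → 6, Center → 7, Right → 4; minimax = 4.
3 ≠ 4, so there is no saddle point; optimal play is mixed.
Center is strictly dominated by Left (it gives the attacker strictly more in every row), so the defender never plays it.
On the remaining 2×2 (North, South vs Left, Right):
Let the attacker play North with probability p. Expected payoff against Left: 6p + 3(1−p) = 3p + 3; against Right: 0p + 4(1−p) = −4p + 4.
Setting these equal: 3p + 3 = −4p + 4 ⇒ 7p = 1 ⇒ p = 1/7, and the value is (3)·(1/7) + 3 = 24/7.
For the defender: with q = P(Left), equating North's and South's payoffs gives 6q = −q + 4 ⇒ q = 4/7.

24/7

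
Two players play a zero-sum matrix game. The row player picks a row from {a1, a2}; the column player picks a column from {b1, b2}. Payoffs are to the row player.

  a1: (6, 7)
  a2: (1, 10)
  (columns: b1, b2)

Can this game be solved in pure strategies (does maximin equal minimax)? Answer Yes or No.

Row minima: a1 → 6, a2 → 1; maximin = 6.
Column maxima: b1 → 6, b2 → 10; minimax = 6.
maximin = minimax = 6, so a saddle point exists.

Yes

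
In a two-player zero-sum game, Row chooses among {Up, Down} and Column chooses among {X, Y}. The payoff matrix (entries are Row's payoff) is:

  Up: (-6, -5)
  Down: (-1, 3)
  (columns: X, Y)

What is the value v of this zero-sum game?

Row minima: Up → -6, Down → -1; maximin = -1.
Column maxima: X → -1, Y → 3; minimax = -1.
Since maximin = minimax = -1, there is a saddle point and the value is -1.

-1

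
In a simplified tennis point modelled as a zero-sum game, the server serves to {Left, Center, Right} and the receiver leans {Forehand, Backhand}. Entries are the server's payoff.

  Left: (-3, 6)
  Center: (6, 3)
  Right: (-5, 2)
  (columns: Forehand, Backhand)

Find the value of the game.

15/4

Row minima: Left → -3, Center → 3, Right → -5; maximin = 3.
Column maxima: Forehand → 6, Backhand → 6; minimax = 6.
3 ≠ 6, so there is no saddle point; optimal play is mixed.
Right is strictly dominated by Left, so the server never plays it.
On the remaining 2×2 (Left, Center vs Forehand, Backhand):
Let the server play Left with probability p. Expected payoff against Forehand: (-3)p + 6(1−p) = −9p + 6; against Backhand: 6p + 3(1−p) = 3p + 3.
Setting these equal: −9p + 6 = 3p + 3 ⇒ −12p = -3 ⇒ p = 1/4, and the value is (-9)·(1/4) + 6 = 15/4.
For the receiver: with q = P(Forehand), equating Left's and Center's payoffs gives −9q + 6 = 3q + 3 ⇒ q = 1/4.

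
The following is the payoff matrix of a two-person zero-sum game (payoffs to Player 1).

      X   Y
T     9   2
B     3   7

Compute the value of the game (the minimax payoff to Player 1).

Row minima: T → 2, B → 3; maximin = 3.
Column maxima: X → 9, Y → 7; minimax = 7.
3 ≠ 7, so there is no saddle point; optimal play is mixed.
Let Player 1 play T with probability p. Expected payoff against X: 9p + 3(1−p) = 6p + 3; against Y: 2p + 7(1−p) = −5p + 7.
Setting these equal: 6p + 3 = −5p + 7 ⇒ 11p = 4 ⇒ p = 4/11, and the value is (6)·(4/11) + 3 = 57/11.
For Player 2: with q = P(X), equating T's and B's payoffs gives 7q + 2 = −4q + 7 ⇒ q = 5/11.

57/11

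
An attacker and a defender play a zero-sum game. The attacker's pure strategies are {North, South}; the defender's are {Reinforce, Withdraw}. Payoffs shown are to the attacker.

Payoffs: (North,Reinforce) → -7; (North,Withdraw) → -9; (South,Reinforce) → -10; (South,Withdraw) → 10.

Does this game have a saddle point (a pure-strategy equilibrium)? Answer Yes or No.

Row minima: North → -9, South → -10; maximin = -9.
Column maxima: Reinforce → -7, Withdraw → 10; minimax = -7.
-9 ≠ -7, so no pure-strategy equilibrium exists.

No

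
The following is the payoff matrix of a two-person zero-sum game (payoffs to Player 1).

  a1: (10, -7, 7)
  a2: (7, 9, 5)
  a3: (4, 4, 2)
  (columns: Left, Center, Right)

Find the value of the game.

Row minima: a1 → -7, a2 → 5, a3 → 2; maximin = 5.
Column maxima: Left → 10, Center → 9, Right → 7; minimax = 7.
5 ≠ 7, so there is no saddle point; optimal play is mixed.
a3 is strictly dominated by a2, so Player 1 never plays it.
Left is strictly dominated by Right (it gives Player 1 strictly more in every row), so Player 2 never plays it.
On the remaining 2×2 (a1, a2 vs Center, Right):
Let Player 1 play a1 with probability p. Expected payoff against Center: (-7)p + 9(1−p) = −16p + 9; against Right: 7p + 5(1−p) = 2p + 5.
Setting these equal: −16p + 9 = 2p + 5 ⇒ −18p = -4 ⇒ p = 2/9, and the value is (-16)·(2/9) + 9 = 49/9.
For Player 2: with q = P(Center), equating a1's and a2's payoffs gives −14q + 7 = 4q + 5 ⇒ q = 1/9.

49/9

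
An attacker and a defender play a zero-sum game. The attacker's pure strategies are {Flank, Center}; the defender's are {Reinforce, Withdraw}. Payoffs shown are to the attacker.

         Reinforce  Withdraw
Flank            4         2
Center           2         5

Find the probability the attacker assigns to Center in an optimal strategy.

2/5

Row minima: Flank → 2, Center → 2; maximin = 2.
Column maxima: Reinforce → 4, Withdraw → 5; minimax = 4.
2 ≠ 4, so there is no saddle point; optimal play is mixed.
Let the attacker play Flank with probability p. Expected payoff against Reinforce: 4p + 2(1−p) = 2p + 2; against Withdraw: 2p + 5(1−p) = −3p + 5.
Setting these equal: 2p + 2 = −3p + 5 ⇒ 5p = 3 ⇒ p = 3/5, and the value is (2)·(3/5) + 2 = 16/5.
For the defender: with q = P(Reinforce), equating Flank's and Center's payoffs gives 2q + 2 = −3q + 5 ⇒ q = 3/5.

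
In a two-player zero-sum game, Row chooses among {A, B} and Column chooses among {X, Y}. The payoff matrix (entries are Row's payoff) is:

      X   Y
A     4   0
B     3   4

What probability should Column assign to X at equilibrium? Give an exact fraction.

4/5

Row minima: A → 0, B → 3; maximin = 3.
Column maxima: X → 4, Y → 4; minimax = 4.
3 ≠ 4, so there is no saddle point; optimal play is mixed.
Let Row play A with probability p. Expected payoff against X: 4p + 3(1−p) = p + 3; against Y: 0p + 4(1−p) = −4p + 4.
Setting these equal: p + 3 = −4p + 4 ⇒ 5p = 1 ⇒ p = 1/5, and the value is (1)·(1/5) + 3 = 16/5.
For Column: with q = P(X), equating A's and B's payoffs gives 4q = −q + 4 ⇒ q = 4/5.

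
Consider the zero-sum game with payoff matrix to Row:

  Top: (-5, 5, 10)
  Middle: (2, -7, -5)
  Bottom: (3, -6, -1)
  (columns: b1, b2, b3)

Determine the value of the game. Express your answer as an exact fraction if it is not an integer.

Row minima: Top → -5, Middle → -7, Bottom → -6; maximin = -5.
Column maxima: b1 → 3, b2 → 5, b3 → 10; minimax = 3.
-5 ≠ 3, so there is no saddle point; optimal play is mixed.
Middle is strictly dominated by Bottom, so Row never plays it.
b3 is strictly dominated by b2 (it gives Row strictly more in every row), so Column never plays it.
On the remaining 2×2 (Top, Bottom vs b1, b2):
Let Row play Top with probability p. Expected payoff against b1: (-5)p + 3(1−p) = −8p + 3; against b2: 5p + (-6)(1−p) = 11p − 6.
Setting these equal: −8p + 3 = 11p − 6 ⇒ −19p = -9 ⇒ p = 9/19, and the value is (-8)·(9/19) + 3 = -15/19.
For Column: with q = P(b1), equating Top's and Bottom's payoffs gives −10q + 5 = 9q − 6 ⇒ q = 11/19.

-15/19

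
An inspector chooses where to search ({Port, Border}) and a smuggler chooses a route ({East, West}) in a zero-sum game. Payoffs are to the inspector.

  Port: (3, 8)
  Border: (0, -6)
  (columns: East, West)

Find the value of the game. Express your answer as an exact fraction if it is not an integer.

3

Row minima: Port → 3, Border → -6; maximin = 3.
Column maxima: East → 3, West → 8; minimax = 3.
Since maximin = minimax = 3, there is a saddle point and the value is 3.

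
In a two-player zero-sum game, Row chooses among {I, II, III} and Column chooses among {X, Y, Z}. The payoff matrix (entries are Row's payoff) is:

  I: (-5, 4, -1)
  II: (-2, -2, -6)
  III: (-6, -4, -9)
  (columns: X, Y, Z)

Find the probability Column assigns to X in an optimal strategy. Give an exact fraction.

5/8

Row minima: I → -5, II → -6, III → -9; maximin = -5.
Column maxima: X → -2, Y → 4, Z → -1; minimax = -2.
-5 ≠ -2, so there is no saddle point; optimal play is mixed.
III is strictly dominated by I, so Row never plays it.
Y is strictly dominated by Z (it gives Row strictly more in every row), so Column never plays it.
On the remaining 2×2 (I, II vs X, Z):
Let Row play I with probability p. Expected payoff against X: (-5)p + (-2)(1−p) = −3p − 2; against Z: (-1)p + (-6)(1−p) = 5p − 6.
Setting these equal: −3p − 2 = 5p − 6 ⇒ −8p = -4 ⇒ p = 1/2, and the value is (-3)·(1/2) − 2 = -7/2.
For Column: with q = P(X), equating I's and II's payoffs gives −4q − 1 = 4q − 6 ⇒ q = 5/8.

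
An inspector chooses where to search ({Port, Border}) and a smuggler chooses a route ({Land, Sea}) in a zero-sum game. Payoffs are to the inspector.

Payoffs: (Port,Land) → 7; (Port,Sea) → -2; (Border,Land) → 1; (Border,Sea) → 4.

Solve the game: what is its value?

5/2

Row minima: Port → -2, Border → 1; maximin = 1.
Column maxima: Land → 7, Sea → 4; minimax = 4.
1 ≠ 4, so there is no saddle point; optimal play is mixed.
Let the inspector play Port with probability p. Expected payoff against Land: 7p + 1(1−p) = 6p + 1; against Sea: (-2)p + 4(1−p) = −6p + 4.
Setting these equal: 6p + 1 = −6p + 4 ⇒ 12p = 3 ⇒ p = 1/4, and the value is (6)·(1/4) + 1 = 5/2.
For the smuggler: with q = P(Land), equating Port's and Border's payoffs gives 9q − 2 = −3q + 4 ⇒ q = 1/2.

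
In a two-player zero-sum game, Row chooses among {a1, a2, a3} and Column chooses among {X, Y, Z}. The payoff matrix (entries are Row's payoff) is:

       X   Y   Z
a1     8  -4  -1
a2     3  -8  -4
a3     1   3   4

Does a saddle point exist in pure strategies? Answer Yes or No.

No

Row minima: a1 → -4, a2 → -8, a3 → 1; maximin = 1.
Column maxima: X → 8, Y → 3, Z → 4; minimax = 3.
1 ≠ 3, so no pure-strategy equilibrium exists.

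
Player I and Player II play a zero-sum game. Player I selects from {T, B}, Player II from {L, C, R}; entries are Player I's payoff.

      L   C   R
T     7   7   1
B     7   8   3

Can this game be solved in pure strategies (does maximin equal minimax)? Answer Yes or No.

Yes

Row minima: T → 1, B → 3; maximin = 3.
Column maxima: L → 7, C → 8, R → 3; minimax = 3.
maximin = minimax = 3, so a saddle point exists.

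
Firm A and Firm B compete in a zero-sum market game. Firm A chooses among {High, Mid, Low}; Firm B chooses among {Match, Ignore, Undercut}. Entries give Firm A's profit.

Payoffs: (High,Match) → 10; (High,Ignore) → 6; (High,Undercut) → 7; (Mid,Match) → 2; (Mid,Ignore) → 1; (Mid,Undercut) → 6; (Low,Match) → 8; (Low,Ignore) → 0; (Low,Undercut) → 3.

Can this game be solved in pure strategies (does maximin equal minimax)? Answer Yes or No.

Yes

Row minima: High → 6, Mid → 1, Low → 0; maximin = 6.
Column maxima: Match → 10, Ignore → 6, Undercut → 7; minimax = 6.
maximin = minimax = 6, so a saddle point exists.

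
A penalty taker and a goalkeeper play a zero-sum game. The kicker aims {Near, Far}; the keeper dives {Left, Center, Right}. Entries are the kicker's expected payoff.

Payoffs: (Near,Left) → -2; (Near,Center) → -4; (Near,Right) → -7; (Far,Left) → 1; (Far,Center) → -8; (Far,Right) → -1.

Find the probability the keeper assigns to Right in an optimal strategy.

Row minima: Near → -7, Far → -8; maximin = -7.
Column maxima: Left → 1, Center → -4, Right → -1; minimax = -4.
-7 ≠ -4, so there is no saddle point; optimal play is mixed.
Left is strictly dominated by Center (it gives the kicker strictly more in every row), so the keeper never plays it.
On the remaining 2×2 (Near, Far vs Center, Right):
Let the kicker play Near with probability p. Expected payoff against Center: (-4)p + (-8)(1−p) = 4p − 8; against Right: (-7)p + (-1)(1−p) = −6p − 1.
Setting these equal: 4p − 8 = −6p − 1 ⇒ 10p = 7 ⇒ p = 7/10, and the value is (4)·(7/10) − 8 = -26/5.
For the keeper: with q = P(Center), equating Near's and Far's payoffs gives 3q − 7 = −7q − 1 ⇒ q = 3/5.

2/5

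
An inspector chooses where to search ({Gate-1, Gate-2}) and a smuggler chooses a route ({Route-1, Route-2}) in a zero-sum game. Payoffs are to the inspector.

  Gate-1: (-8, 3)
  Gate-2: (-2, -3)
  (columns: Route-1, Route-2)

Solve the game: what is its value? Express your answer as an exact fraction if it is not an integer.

Row minima: Gate-1 → -8, Gate-2 → -3; maximin = -3.
Column maxima: Route-1 → -2, Route-2 → 3; minimax = -2.
-3 ≠ -2, so there is no saddle point; optimal play is mixed.
Let the inspector play Gate-1 with probability p. Expected payoff against Route-1: (-8)p + (-2)(1−p) = −6p − 2; against Route-2: 3p + (-3)(1−p) = 6p − 3.
Setting these equal: −6p − 2 = 6p − 3 ⇒ −12p = -1 ⇒ p = 1/12, and the value is (-6)·(1/12) − 2 = -5/2.
For the smuggler: with q = P(Route-1), equating Gate-1's and Gate-2's payoffs gives −11q + 3 = q − 3 ⇒ q = 1/2.

-5/2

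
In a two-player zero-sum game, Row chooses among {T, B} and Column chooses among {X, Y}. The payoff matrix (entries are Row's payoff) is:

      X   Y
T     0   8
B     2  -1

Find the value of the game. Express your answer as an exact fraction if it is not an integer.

16/11

Row minima: T → 0, B → -1; maximin = 0.
Column maxima: X → 2, Y → 8; minimax = 2.
0 ≠ 2, so there is no saddle point; optimal play is mixed.
Let Row play T with probability p. Expected payoff against X: 0p + 2(1−p) = −2p + 2; against Y: 8p + (-1)(1−p) = 9p − 1.
Setting these equal: −2p + 2 = 9p − 1 ⇒ −11p = -3 ⇒ p = 3/11, and the value is (-2)·(3/11) + 2 = 16/11.
For Column: with q = P(X), equating T's and B's payoffs gives −8q + 8 = 3q − 1 ⇒ q = 9/11.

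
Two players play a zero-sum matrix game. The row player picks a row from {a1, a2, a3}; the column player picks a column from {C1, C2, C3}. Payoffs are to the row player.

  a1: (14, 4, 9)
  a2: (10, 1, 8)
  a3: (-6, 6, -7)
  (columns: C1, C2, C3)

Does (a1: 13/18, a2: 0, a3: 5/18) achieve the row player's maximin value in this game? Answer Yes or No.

Yes

Against C1 this mix gives (13/18)·14 + (5/18)·(-6) = 76/9.
Against C2 this mix gives (13/18)·4 + (5/18)·6 = 41/9.
Against C3 this mix gives (13/18)·9 + (5/18)·(-7) = 41/9.
All of the column player's active replies (C2, C3) yield 41/9, and no column does worse for the row player. The mix makes the column player indifferent and guarantees 41/9, so it is optimal.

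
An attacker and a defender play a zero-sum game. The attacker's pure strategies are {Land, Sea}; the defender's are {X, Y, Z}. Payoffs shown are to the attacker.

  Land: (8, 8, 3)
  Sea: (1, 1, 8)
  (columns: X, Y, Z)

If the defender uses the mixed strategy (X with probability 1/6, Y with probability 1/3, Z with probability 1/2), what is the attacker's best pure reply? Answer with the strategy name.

Land

Expected payoff of Land: (1/6)·8 + (1/3)·8 + (1/2)·3 = 11/2.
Expected payoff of Sea: (1/6)·1 + (1/3)·1 + (1/2)·8 = 9/2.
The largest is 11/2, so the attacker's best response is Land.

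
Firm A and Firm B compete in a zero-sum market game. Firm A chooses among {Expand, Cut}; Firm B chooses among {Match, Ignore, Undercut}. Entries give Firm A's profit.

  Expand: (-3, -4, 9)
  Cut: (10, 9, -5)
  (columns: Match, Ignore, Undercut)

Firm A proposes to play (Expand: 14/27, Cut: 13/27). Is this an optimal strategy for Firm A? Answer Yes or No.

Yes

Against Match this mix gives (14/27)·(-3) + (13/27)·10 = 88/27.
Against Ignore this mix gives (14/27)·(-4) + (13/27)·9 = 61/27.
Against Undercut this mix gives (14/27)·9 + (13/27)·(-5) = 61/27.
All of Firm B's active replies (Ignore, Undercut) yield 61/27, and no column does worse for Firm A. The mix makes Firm B indifferent and guarantees 61/27, so it is optimal.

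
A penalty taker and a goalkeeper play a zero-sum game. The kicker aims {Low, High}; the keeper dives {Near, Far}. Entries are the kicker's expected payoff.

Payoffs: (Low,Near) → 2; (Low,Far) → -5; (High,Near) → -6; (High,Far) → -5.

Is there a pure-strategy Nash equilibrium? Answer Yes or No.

Yes

Row minima: Low → -5, High → -6; maximin = -5.
Column maxima: Near → 2, Far → -5; minimax = -5.
maximin = minimax = -5, so a saddle point exists.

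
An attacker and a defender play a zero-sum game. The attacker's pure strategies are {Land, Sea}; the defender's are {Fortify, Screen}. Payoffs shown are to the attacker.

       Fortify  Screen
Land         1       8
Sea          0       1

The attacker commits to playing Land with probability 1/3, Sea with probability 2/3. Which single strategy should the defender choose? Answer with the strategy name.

If the defender plays Fortify, the attacker's expected payoff is (1/3)·1 + (2/3)·0 = 1/3.
If the defender plays Screen, the attacker's expected payoff is (1/3)·8 + (2/3)·1 = 10/3.
The defender minimizes the attacker's payoff; the smallest is 1/3, so the best response is Fortify.

Fortify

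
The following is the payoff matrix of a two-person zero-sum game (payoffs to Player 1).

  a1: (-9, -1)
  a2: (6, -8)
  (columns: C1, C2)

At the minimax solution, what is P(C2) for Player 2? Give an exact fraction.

15/22

Row minima: a1 → -9, a2 → -8; maximin = -8.
Column maxima: C1 → 6, C2 → -1; minimax = -1.
-8 ≠ -1, so there is no saddle point; optimal play is mixed.
Let Player 1 play a1 with probability p. Expected payoff against C1: (-9)p + 6(1−p) = −15p + 6; against C2: (-1)p + (-8)(1−p) = 7p − 8.
Setting these equal: −15p + 6 = 7p − 8 ⇒ −22p = -14 ⇒ p = 7/11, and the value is (-15)·(7/11) + 6 = -39/11.
For Player 2: with q = P(C1), equating a1's and a2's payoffs gives −8q − 1 = 14q − 8 ⇒ q = 7/22.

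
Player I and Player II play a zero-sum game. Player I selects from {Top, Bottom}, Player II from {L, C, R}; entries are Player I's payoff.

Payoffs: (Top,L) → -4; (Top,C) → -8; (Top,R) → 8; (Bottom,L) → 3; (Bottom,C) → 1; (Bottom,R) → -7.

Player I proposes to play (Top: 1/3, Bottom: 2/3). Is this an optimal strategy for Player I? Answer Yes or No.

Against L this mix gives (1/3)·(-4) + (2/3)·3 = 2/3.
Against C this mix gives (1/3)·(-8) + (2/3)·1 = -2.
Against R this mix gives (1/3)·8 + (2/3)·(-7) = -2.
All of Player II's active replies (C, R) yield -2, and no column does worse for Player I. The mix makes Player II indifferent and guarantees -2, so it is optimal.

Yes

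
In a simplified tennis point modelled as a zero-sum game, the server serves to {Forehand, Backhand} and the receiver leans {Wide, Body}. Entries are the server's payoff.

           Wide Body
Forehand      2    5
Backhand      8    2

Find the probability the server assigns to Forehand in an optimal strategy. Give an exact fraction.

2/3

Row minima: Forehand → 2, Backhand → 2; maximin = 2.
Column maxima: Wide → 8, Body → 5; minimax = 5.
2 ≠ 5, so there is no saddle point; optimal play is mixed.
Let the server play Forehand with probability p. Expected payoff against Wide: 2p + 8(1−p) = −6p + 8; against Body: 5p + 2(1−p) = 3p + 2.
Setting these equal: −6p + 8 = 3p + 2 ⇒ −9p = -6 ⇒ p = 2/3, and the value is (-6)·(2/3) + 8 = 4.
For the receiver: with q = P(Wide), equating Forehand's and Backhand's payoffs gives −3q + 5 = 6q + 2 ⇒ q = 1/3.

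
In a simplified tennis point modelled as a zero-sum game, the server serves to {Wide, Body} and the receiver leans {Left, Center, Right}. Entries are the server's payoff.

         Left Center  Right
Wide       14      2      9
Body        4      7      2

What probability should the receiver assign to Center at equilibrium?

7/12

Row minima: Wide → 2, Body → 2; maximin = 2.
Column maxima: Left → 14, Center → 7, Right → 9; minimax = 7.
2 ≠ 7, so there is no saddle point; optimal play is mixed.
Left is strictly dominated by Right (it gives the server strictly more in every row), so the receiver never plays it.
On the remaining 2×2 (Wide, Body vs Center, Right):
Let the server play Wide with probability p. Expected payoff against Center: 2p + 7(1−p) = −5p + 7; against Right: 9p + 2(1−p) = 7p + 2.
Setting these equal: −5p + 7 = 7p + 2 ⇒ −12p = -5 ⇒ p = 5/12, and the value is (-5)·(5/12) + 7 = 59/12.
For the receiver: with q = P(Center), equating Wide's and Body's payoffs gives −7q + 9 = 5q + 2 ⇒ q = 7/12.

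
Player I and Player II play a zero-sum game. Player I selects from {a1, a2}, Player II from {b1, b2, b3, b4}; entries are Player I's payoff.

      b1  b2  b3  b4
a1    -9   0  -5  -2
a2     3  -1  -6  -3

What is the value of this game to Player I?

-69/13

Row minima: a1 → -9, a2 → -6; maximin = -6.
Column maxima: b1 → 3, b2 → 0, b3 → -5, b4 → -2; minimax = -5.
-6 ≠ -5, so there is no saddle point; optimal play is mixed.
b2 is strictly dominated by b3 (it gives Player I strictly more in every row), so Player II never plays it.
b4 is strictly dominated by b3 (it gives Player I strictly more in every row), so Player II never plays it.
On the remaining 2×2 (a1, a2 vs b1, b3):
Let Player I play a1 with probability p. Expected payoff against b1: (-9)p + 3(1−p) = −12p + 3; against b3: (-5)p + (-6)(1−p) = p − 6.
Setting these equal: −12p + 3 = p − 6 ⇒ −13p = -9 ⇒ p = 9/13, and the value is (-12)·(9/13) + 3 = -69/13.
For Player II: with q = P(b1), equating a1's and a2's payoffs gives −4q − 5 = 9q − 6 ⇒ q = 1/13.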